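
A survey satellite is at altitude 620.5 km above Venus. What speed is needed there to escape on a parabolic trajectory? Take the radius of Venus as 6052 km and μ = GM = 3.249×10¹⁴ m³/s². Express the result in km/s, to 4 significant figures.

v_esc ≈ 9.868 km/s

r = 6052 + 620.5 = 6672.5 km = 6.6725×10⁶ m.
Escape speed v_esc = √(2μ/r) = √(2 × 3.249×10¹⁴ / 6.672×10⁶) = √(9.738×10⁷) = 9868 m/s.
= 9.868 km/s.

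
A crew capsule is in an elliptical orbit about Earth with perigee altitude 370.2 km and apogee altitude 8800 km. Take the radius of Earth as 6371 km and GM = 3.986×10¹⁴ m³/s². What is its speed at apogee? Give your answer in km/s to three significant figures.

v ≈ 4.02 km/s

r_p = 6371 + 370.2 = 6741.2 km = 6.7412×10⁶ m.
r_a = 6371 + 8800 = 15171 km = 1.5171×10⁷ m.
Semi-major axis a = (r_p + r_a)/2 = 10956 km = 1.096×10⁷ m.
Vis-viva: v² = μ(2/r − 1/a) = 3.986×10¹⁴ × (1.318×10⁻⁷ − 9.127×10⁻⁸) = 1.617×10⁷ m²/s².
v = 4021 m/s = 4.021 km/s.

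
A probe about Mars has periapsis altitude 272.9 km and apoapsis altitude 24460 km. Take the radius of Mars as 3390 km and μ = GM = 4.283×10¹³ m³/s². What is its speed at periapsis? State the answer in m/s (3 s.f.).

v ≈ 4550 m/s

r_p = 3390 + 272.9 = 3662.9 km = 3.6629×10⁶ m.
r_a = 3390 + 24460 = 27850 km = 2.7850×10⁷ m.
Semi-major axis a = (r_p + r_a)/2 = 15756 km = 1.576×10⁷ m.
Vis-viva: v² = μ(2/r − 1/a) = 4.283×10¹³ × (5.460×10⁻⁷ − 6.347×10⁻⁸) = 2.067×10⁷ m²/s².
v = 4546 m/s.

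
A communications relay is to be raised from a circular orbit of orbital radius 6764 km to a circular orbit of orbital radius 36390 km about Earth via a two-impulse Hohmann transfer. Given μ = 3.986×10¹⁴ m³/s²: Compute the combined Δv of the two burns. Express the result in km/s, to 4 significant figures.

r₁ = 6764 km = 6.764×10⁶ m.
r₂ = 36390 km = 3.639×10⁷ m.
Transfer ellipse a_t = (r₁ + r₂)/2 = 2.158×10⁷ m.
At r₁: circular v_c1 = √(μ/r₁) = 7677 m/s; transfer-perigee v_p = √[μ(2/r₁ − 1/a_t)] = 9969 m/s.
Δv₁ = v_p − v_c1 = 2293 m/s.
At r₂: circular v_c2 = √(μ/r₂) = 3310 m/s; transfer-apogee v_a = √[μ(2/r₂ − 1/a_t)] = 1853 m/s.
Δv₂ = v_c2 − v_a = 1457 m/s.
Total Δv = Δv₁ + Δv₂ = 3749 m/s = 3.749 km/s.

Δv_total ≈ 3.749 km/s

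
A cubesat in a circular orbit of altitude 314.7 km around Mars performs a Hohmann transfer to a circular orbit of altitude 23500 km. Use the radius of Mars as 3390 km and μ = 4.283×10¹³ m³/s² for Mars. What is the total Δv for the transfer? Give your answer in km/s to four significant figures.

Δv_total ≈ 1.749 km/s

r₁ = 3390 + 314.7 = 3704.7 km = 3.7047×10⁶ m.
r₂ = 3390 + 23500 = 26890 km = 2.6890×10⁷ m.
Transfer ellipse a_t = (r₁ + r₂)/2 = 1.530×10⁷ m.
At r₁: circular v_c1 = √(μ/r₁) = 3400 m/s; transfer-periapsis v_p = √[μ(2/r₁ − 1/a_t)] = 4508 m/s.
Δv₁ = v_p − v_c1 = 1108 m/s.
At r₂: circular v_c2 = √(μ/r₂) = 1262 m/s; transfer-apoapsis v_a = √[μ(2/r₂ − 1/a_t)] = 621.1 m/s.
Δv₂ = v_c2 − v_a = 641.0 m/s.
Total Δv = Δv₁ + Δv₂ = 1749 m/s = 1.749 km/s.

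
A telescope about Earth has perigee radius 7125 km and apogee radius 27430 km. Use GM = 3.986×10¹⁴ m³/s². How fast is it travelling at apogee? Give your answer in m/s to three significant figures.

Semi-major axis a = (r_p + r_a)/2 = 17278 km = 1.728×10⁷ m.
Vis-viva: v² = μ(2/r − 1/a) = 3.986×10¹⁴ × (7.291×10⁻⁸ − 5.788×10⁻⁸) = 5.993×10⁶ m²/s².
v = 2448 m/s.

v ≈ 2450 m/s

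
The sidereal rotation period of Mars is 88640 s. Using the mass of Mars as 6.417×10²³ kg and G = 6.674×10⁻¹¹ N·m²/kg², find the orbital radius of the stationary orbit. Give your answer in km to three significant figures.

μ = GM = 6.674×10⁻¹¹ × 6.417×10²³ = 4.283×10¹³ m³/s².
A synchronous orbit has period T, so by Kepler's third law a = (μT²/4π²)^(1/3).
μT²/4π² = 4.283×10¹³ × (8.864×10⁴)² / 39.48 = 8.524×10²¹ m³.
a = 2.043×10⁷ m = 20427 km.

r_sync ≈ 20400 km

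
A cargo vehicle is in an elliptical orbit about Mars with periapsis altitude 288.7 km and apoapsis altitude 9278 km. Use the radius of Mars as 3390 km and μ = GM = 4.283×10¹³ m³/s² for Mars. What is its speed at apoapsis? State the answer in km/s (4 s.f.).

r_p = 3390 + 288.7 = 3678.7 km = 3.6787×10⁶ m.
r_a = 3390 + 9278 = 12668 km = 1.2668×10⁷ m.
Semi-major axis a = (r_p + r_a)/2 = 8173.4 km = 8.173×10⁶ m.
Vis-viva: v² = μ(2/r − 1/a) = 4.283×10¹³ × (1.579×10⁻⁷ − 1.223×10⁻⁷) = 1.522×10⁶ m²/s².
v = 1234 m/s = 1.234 km/s.

v ≈ 1.234 km/s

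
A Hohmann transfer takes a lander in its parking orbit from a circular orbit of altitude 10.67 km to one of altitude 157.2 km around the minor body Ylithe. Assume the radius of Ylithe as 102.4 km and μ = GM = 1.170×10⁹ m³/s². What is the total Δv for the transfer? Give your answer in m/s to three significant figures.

r₁ = 102.4 + 10.67 = 113.07 km = 1.1307×10⁵ m.
r₂ = 102.4 + 157.2 = 259.60 km = 2.5960×10⁵ m.
Transfer ellipse a_t = (r₁ + r₂)/2 = 1.863×10⁵ m.
At r₁: circular v_c1 = √(μ/r₁) = 101.7 m/s; transfer-periapsis v_p = √[μ(2/r₁ − 1/a_t)] = 120.1 m/s.
Δv₁ = v_p − v_c1 = 18.34 m/s.
At r₂: circular v_c2 = √(μ/r₂) = 67.13 m/s; transfer-apoapsis v_a = √[μ(2/r₂ − 1/a_t)] = 52.30 m/s.
Δv₂ = v_c2 − v_a = 14.84 m/s.
Total Δv = Δv₁ + Δv₂ = 33.18 m/s.

Δv_total ≈ 33.2 m/s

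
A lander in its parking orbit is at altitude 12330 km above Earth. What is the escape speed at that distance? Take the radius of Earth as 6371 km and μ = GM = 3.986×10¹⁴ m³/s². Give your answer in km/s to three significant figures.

v_esc ≈ 6.53 km/s

r = 6371 + 12330 = 18701 km = 1.8701×10⁷ m.
Escape speed v_esc = √(2μ/r) = √(2 × 3.986×10¹⁴ / 1.870×10⁷) = √(4.263×10⁷) = 6529 m/s.
= 6.529 km/s.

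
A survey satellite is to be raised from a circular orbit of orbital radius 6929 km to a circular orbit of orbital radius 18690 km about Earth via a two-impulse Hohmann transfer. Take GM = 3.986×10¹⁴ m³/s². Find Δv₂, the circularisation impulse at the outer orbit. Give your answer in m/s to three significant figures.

Δv ≈ 1220 m/s

r₁ = 6929 km = 6.929×10⁶ m.
r₂ = 18690 km = 1.869×10⁷ m.
Transfer ellipse a_t = (r₁ + r₂)/2 = 1.281×10⁷ m.
At r₁: circular v_c1 = √(μ/r₁) = 7585 m/s; transfer-perigee v_p = √[μ(2/r₁ − 1/a_t)] = 9162 m/s.
At r₂: circular v_c2 = √(μ/r₂) = 4618 m/s; transfer-apogee v_a = √[μ(2/r₂ − 1/a_t)] = 3397 m/s.
Δv₂ = v_c2 − v_a = 1222 m/s.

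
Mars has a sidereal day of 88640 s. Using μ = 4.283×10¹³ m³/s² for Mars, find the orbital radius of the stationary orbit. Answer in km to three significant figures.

r_sync ≈ 20400 km

A synchronous orbit has period T, so by Kepler's third law a = (μT²/4π²)^(1/3).
μT²/4π² = 4.283×10¹³ × (8.864×10⁴)² / 39.48 = 8.524×10²¹ m³.
a = 2.043×10⁷ m = 20428 km.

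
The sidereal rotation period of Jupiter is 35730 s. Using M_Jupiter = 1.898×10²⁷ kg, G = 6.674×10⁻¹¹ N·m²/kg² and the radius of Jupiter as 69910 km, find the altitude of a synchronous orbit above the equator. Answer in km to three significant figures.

μ = GM = 6.674×10⁻¹¹ × 1.898×10²⁷ = 1.267×10¹⁷ m³/s².
A synchronous orbit has period T, so by Kepler's third law a = (μT²/4π²)^(1/3).
μT²/4π² = 1.267×10¹⁷ × (3.573×10⁴)² / 39.48 = 4.096×10²⁴ m³.
a = 1.600×10⁸ m = 1.6000×10⁵ km.
Altitude h = a − R = 1.6000×10⁵ − 69910 = 90094 km.

h_sync ≈ 90100 km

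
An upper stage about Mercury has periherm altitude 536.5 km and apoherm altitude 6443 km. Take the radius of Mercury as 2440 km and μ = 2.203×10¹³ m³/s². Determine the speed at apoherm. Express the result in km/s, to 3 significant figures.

r_p = 2440 + 536.5 = 2976.5 km = 2.9765×10⁶ m.
r_a = 2440 + 6443 = 8883.0 km = 8.8830×10⁶ m.
Semi-major axis a = (r_p + r_a)/2 = 5929.8 km = 5.930×10⁶ m.
Vis-viva: v² = μ(2/r − 1/a) = 2.203×10¹³ × (2.251×10⁻⁷ − 1.686×10⁻⁷) = 1.245×10⁶ m²/s².
v = 1116 m/s = 1.116 km/s.

v ≈ 1.12 km/s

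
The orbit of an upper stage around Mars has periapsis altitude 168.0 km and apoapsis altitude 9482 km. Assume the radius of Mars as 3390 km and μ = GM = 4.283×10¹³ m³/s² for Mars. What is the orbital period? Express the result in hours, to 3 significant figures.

T ≈ 6.28 hours

r_p = 3390 + 168.0 = 3558.0 km = 3.5580×10⁶ m.
r_a = 3390 + 9482 = 12872 km = 1.2872×10⁷ m.
Semi-major axis a = (r_p + r_a)/2 = (3558.0 + 12872)/2 = 8215.0 km = 8.215×10⁶ m.
By Kepler's third law T = 2π√(a³/μ) = 2π × 3.598×10³ = 2.261×10⁴ s.
= 6.279 hours.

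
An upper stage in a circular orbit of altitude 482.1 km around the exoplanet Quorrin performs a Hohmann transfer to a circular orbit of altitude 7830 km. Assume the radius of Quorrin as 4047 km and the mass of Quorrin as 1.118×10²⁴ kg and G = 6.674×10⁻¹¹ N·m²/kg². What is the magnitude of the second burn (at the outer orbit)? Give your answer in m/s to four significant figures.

Δv ≈ 644.0 m/s

μ = GM = 6.674×10⁻¹¹ × 1.118×10²⁴ = 7.462×10¹³ m³/s².
r₁ = 4047 + 482.1 = 4529.1 km = 4.5291×10⁶ m.
r₂ = 4047 + 7830 = 11877 km = 1.1877×10⁷ m.
Transfer ellipse a_t = (r₁ + r₂)/2 = 8.203×10⁶ m.
At r₁: circular v_c1 = √(μ/r₁) = 4059 m/s; transfer-periapsis v_p = √[μ(2/r₁ − 1/a_t)] = 4884 m/s.
At r₂: circular v_c2 = √(μ/r₂) = 2506 m/s; transfer-apoapsis v_a = √[μ(2/r₂ − 1/a_t)] = 1862 m/s.
Δv₂ = v_c2 − v_a = 644.0 m/s.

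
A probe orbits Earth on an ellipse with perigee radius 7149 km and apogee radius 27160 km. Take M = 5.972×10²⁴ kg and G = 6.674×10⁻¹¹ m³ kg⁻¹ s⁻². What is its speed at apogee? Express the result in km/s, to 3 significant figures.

μ = GM = 6.674×10⁻¹¹ × 5.972×10²⁴ = 3.986×10¹⁴ m³/s².
Semi-major axis a = (r_p + r_a)/2 = 17154 km = 1.715×10⁷ m.
Vis-viva: v² = μ(2/r − 1/a) = 3.986×10¹⁴ × (7.364×10⁻⁸ − 5.829×10⁻⁸) = 6.116×10⁶ m²/s².
v = 2473 m/s = 2.473 km/s.

v ≈ 2.47 km/s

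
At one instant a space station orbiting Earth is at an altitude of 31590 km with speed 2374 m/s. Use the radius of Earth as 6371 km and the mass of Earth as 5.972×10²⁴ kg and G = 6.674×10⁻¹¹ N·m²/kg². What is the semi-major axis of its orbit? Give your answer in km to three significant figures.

a ≈ 25900 km

μ = GM = 6.674×10⁻¹¹ × 5.972×10²⁴ = 3.986×10¹⁴ m³/s².
r = 6371 + 31590 = 37961 km = 3.796×10⁷ m.
Vis-viva rearranged: 1/a = 2/r − v²/μ = 5.269×10⁻⁸ − 1.414×10⁻⁸ = 3.855×10⁻⁸ m⁻¹.
a = 2.594×10⁷ m = 25943 km.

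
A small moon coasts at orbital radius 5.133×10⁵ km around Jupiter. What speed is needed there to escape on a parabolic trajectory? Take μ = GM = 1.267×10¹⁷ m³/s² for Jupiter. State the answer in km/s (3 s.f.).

v_esc ≈ 22.2 km/s

r = 5.133×10⁵ km = 5.133×10⁸ m.
Escape speed v_esc = √(2μ/r) = √(2 × 1.267×10¹⁷ / 5.133×10⁸) = √(4.937×10⁸) = 22220 m/s.
= 22.22 km/s.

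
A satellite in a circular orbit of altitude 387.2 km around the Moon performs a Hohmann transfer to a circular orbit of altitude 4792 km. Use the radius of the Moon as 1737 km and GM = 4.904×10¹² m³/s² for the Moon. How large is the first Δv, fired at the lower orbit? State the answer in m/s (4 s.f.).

Δv ≈ 347.1 m/s

r₁ = 1737 + 387.2 = 2124.2 km = 2.1242×10⁶ m.
r₂ = 1737 + 4792 = 6529.0 km = 6.5290×10⁶ m.
Transfer ellipse a_t = (r₁ + r₂)/2 = 4.327×10⁶ m.
At r₁: circular v_c1 = √(μ/r₁) = 1519 m/s; transfer-perilune v_p = √[μ(2/r₁ − 1/a_t)] = 1866 m/s.
Δv₁ = v_p − v_c1 = 347.1 m/s.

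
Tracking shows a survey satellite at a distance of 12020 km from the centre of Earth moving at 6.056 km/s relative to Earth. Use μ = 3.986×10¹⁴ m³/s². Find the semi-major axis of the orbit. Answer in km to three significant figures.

a ≈ 13400 km

r = 1.202×10⁷ m.
Vis-viva rearranged: 1/a = 2/r − v²/μ = 1.664×10⁻⁷ − 9.201×10⁻⁸ = 7.438×10⁻⁸ m⁻¹.
a = 1.344×10⁷ m = 13445 km.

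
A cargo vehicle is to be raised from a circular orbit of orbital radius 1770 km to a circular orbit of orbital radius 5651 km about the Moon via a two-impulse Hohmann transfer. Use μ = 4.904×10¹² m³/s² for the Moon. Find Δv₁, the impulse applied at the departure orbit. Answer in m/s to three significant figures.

Δv ≈ 390 m/s

r₁ = 1770 km = 1.770×10⁶ m.
r₂ = 5651 km = 5.651×10⁶ m.
Transfer ellipse a_t = (r₁ + r₂)/2 = 3.710×10⁶ m.
At r₁: circular v_c1 = √(μ/r₁) = 1665 m/s; transfer-perilune v_p = √[μ(2/r₁ − 1/a_t)] = 2054 m/s.
Δv₁ = v_p − v_c1 = 389.6 m/s.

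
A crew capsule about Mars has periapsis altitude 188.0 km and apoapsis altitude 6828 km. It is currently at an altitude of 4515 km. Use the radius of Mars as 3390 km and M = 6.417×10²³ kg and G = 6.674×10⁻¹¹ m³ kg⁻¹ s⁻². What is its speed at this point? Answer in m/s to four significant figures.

v ≈ 2151 m/s

μ = GM = 6.674×10⁻¹¹ × 6.417×10²³ = 4.283×10¹³ m³/s².
r_p = 3390 + 188.0 = 3578.0 km = 3.5780×10⁶ m.
r_a = 3390 + 6828 = 10218 km = 1.0218×10⁷ m.
r = 3390 + 4515 = 7905.0 km = 7.905×10⁶ m.
Semi-major axis a = (r_p + r_a)/2 = 6898.0 km = 6.898×10⁶ m.
Vis-viva: v² = μ(2/r − 1/a) = 4.283×10¹³ × (2.530×10⁻⁷ − 1.450×10⁻⁷) = 4.627×10⁶ m²/s².
v = 2151 m/s.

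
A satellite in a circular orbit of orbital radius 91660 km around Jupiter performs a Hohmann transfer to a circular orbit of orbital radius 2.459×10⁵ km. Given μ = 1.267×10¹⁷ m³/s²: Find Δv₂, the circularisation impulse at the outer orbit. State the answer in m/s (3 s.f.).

Δv ≈ 5970 m/s

r₁ = 91660 km = 9.166×10⁷ m.
r₂ = 2.459×10⁵ km = 2.459×10⁸ m.
Transfer ellipse a_t = (r₁ + r₂)/2 = 1.688×10⁸ m.
At r₁: circular v_c1 = √(μ/r₁) = 37180 m/s; transfer-perijove v_p = √[μ(2/r₁ − 1/a_t)] = 44880 m/s.
At r₂: circular v_c2 = √(μ/r₂) = 22700 m/s; transfer-apojove v_a = √[μ(2/r₂ − 1/a_t)] = 16730 m/s.
Δv₂ = v_c2 − v_a = 5971 m/s.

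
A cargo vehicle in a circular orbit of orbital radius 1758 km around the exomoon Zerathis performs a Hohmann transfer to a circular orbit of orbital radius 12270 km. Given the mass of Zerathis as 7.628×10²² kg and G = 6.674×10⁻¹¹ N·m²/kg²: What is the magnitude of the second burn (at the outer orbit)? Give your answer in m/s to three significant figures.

Δv ≈ 322 m/s

μ = GM = 6.674×10⁻¹¹ × 7.628×10²² = 5.091×10¹² m³/s².
r₁ = 1758 km = 1.758×10⁶ m.
r₂ = 12270 km = 1.227×10⁷ m.
Transfer ellipse a_t = (r₁ + r₂)/2 = 7.014×10⁶ m.
At r₁: circular v_c1 = √(μ/r₁) = 1702 m/s; transfer-periapsis v_p = √[μ(2/r₁ − 1/a_t)] = 2251 m/s.
At r₂: circular v_c2 = √(μ/r₂) = 644.1 m/s; transfer-apoapsis v_a = √[μ(2/r₂ − 1/a_t)] = 322.5 m/s.
Δv₂ = v_c2 − v_a = 321.7 m/s.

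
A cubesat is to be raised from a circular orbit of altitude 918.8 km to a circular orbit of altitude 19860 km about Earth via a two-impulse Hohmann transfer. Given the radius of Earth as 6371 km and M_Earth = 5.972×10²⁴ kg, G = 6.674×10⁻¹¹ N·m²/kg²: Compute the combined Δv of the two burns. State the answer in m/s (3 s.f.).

μ = GM = 6.674×10⁻¹¹ × 5.972×10²⁴ = 3.986×10¹⁴ m³/s².
r₁ = 6371 + 918.8 = 7289.8 km = 7.2898×10⁶ m.
r₂ = 6371 + 19860 = 26231 km = 2.6231×10⁷ m.
Transfer ellipse a_t = (r₁ + r₂)/2 = 1.676×10⁷ m.
At r₁: circular v_c1 = √(μ/r₁) = 7394 m/s; transfer-perigee v_p = √[μ(2/r₁ − 1/a_t)] = 9250 m/s.
Δv₁ = v_p − v_c1 = 1856 m/s.
At r₂: circular v_c2 = √(μ/r₂) = 3898 m/s; transfer-apogee v_a = √[μ(2/r₂ − 1/a_t)] = 2571 m/s.
Δv₂ = v_c2 − v_a = 1327 m/s.
Total Δv = Δv₁ + Δv₂ = 3183 m/s.

Δv_total ≈ 3180 m/s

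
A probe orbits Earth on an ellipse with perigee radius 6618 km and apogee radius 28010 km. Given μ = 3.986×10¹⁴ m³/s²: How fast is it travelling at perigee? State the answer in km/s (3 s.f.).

v ≈ 9.87 km/s

Semi-major axis a = (r_p + r_a)/2 = 17314 km = 1.731×10⁷ m.
Vis-viva: v² = μ(2/r − 1/a) = 3.986×10¹⁴ × (3.022×10⁻⁷ − 5.776×10⁻⁸) = 9.744×10⁷ m²/s².
v = 9871 m/s = 9.871 km/s.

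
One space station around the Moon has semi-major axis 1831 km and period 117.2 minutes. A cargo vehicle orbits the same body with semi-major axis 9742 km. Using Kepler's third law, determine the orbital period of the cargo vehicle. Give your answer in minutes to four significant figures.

T₂ ≈ 1438 minutes

Kepler's third law: T² ∝ a³, so T₂ = T₁ (a₂/a₁)^(3/2).
a₂/a₁ = 5.321, (a₂/a₁)^(3/2) = 12.27.
T₂ = 117.2 × 12.27 = 1438 minutes.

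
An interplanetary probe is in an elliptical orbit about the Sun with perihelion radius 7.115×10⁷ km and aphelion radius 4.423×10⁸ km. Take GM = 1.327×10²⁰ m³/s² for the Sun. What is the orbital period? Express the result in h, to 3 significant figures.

Semi-major axis a = (r_p + r_a)/2 = (7.1150×10⁷ + 4.4230×10⁸)/2 = 2.5672×10⁸ km = 2.567×10¹¹ m.
By Kepler's third law T = 2π√(a³/μ) = 2π × 1.129×10⁷ = 7.095×10⁷ s.
= 19710 h.

T ≈ 19700 h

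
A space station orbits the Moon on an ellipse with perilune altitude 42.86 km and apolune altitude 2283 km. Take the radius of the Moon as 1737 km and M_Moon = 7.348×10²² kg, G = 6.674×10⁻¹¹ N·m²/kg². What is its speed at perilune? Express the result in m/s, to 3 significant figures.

μ = GM = 6.674×10⁻¹¹ × 7.348×10²² = 4.904×10¹² m³/s².
r_p = 1737 + 42.86 = 1779.9 km = 1.7799×10⁶ m.
r_a = 1737 + 2283 = 4020.0 km = 4.0200×10⁶ m.
Semi-major axis a = (r_p + r_a)/2 = 2899.9 km = 2.900×10⁶ m.
Vis-viva: v² = μ(2/r − 1/a) = 4.904×10¹² × (1.124×10⁻⁶ − 3.448×10⁻⁷) = 3.820×10⁶ m²/s².
v = 1954 m/s.

v ≈ 1950 m/s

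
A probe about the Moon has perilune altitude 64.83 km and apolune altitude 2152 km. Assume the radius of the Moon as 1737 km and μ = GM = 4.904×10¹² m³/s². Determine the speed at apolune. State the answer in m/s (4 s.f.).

r_p = 1737 + 64.83 = 1801.8 km = 1.8018×10⁶ m.
r_a = 1737 + 2152 = 3889.0 km = 3.8890×10⁶ m.
Semi-major axis a = (r_p + r_a)/2 = 2845.4 km = 2.845×10⁶ m.
Vis-viva: v² = μ(2/r − 1/a) = 4.904×10¹² × (5.143×10⁻⁷ − 3.514×10⁻⁷) = 7.985×10⁵ m²/s².
v = 893.6 m/s.

v ≈ 893.6 m/s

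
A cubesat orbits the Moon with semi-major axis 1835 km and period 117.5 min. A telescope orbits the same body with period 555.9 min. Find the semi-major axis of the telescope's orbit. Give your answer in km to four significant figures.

Kepler's third law: a³ ∝ T², so a₂ = a₁ (T₂/T₁)^(2/3).
T₂/T₁ = 4.731, (T₂/T₁)^(2/3) = 2.818.
a₂ = 1835 × 2.818 = 5171 km.

a₂ ≈ 5171 km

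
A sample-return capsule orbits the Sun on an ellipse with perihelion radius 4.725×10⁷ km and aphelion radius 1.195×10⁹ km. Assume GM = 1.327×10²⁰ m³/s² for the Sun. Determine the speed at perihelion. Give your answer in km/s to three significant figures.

v ≈ 73.5 km/s

Semi-major axis a = (r_p + r_a)/2 = 6.2112×10⁸ km = 6.211×10¹¹ m.
Vis-viva: v² = μ(2/r − 1/a) = 1.327×10²⁰ × (4.233×10⁻¹¹ − 1.610×10⁻¹²) = 5.403×10⁹ m²/s².
v = 73510 m/s = 73.51 km/s.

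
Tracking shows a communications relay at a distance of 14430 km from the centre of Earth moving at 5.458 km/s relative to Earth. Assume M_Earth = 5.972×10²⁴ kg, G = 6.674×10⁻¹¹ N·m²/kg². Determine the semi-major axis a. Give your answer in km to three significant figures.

a ≈ 15700 km

μ = GM = 6.674×10⁻¹¹ × 5.972×10²⁴ = 3.986×10¹⁴ m³/s².
r = 1.443×10⁷ m.
Vis-viva rearranged: 1/a = 2/r − v²/μ = 1.386×10⁻⁷ − 7.474×10⁻⁸ = 6.386×10⁻⁸ m⁻¹.
a = 1.566×10⁷ m = 15660 km.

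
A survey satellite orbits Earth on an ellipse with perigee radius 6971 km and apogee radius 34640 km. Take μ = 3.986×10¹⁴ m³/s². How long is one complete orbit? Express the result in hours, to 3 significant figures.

T ≈ 8.30 hours

Semi-major axis a = (r_p + r_a)/2 = (6971.0 + 34640)/2 = 20806 km = 2.081×10⁷ m.
By Kepler's third law T = 2π√(a³/μ) = 2π × 4.753×10³ = 2.987×10⁴ s.
= 8.296 hours.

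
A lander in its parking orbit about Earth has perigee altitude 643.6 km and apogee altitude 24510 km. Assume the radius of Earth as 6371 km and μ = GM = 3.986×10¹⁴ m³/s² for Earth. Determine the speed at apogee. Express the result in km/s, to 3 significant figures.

r_p = 6371 + 643.6 = 7014.6 km = 7.0146×10⁶ m.
r_a = 6371 + 24510 = 30881 km = 3.0881×10⁷ m.
Semi-major axis a = (r_p + r_a)/2 = 18948 km = 1.895×10⁷ m.
Vis-viva: v² = μ(2/r − 1/a) = 3.986×10¹⁴ × (6.476×10⁻⁸ − 5.278×10⁻⁸) = 4.778×10⁶ m²/s².
v = 2186 m/s = 2.186 km/s.

v ≈ 2.19 km/s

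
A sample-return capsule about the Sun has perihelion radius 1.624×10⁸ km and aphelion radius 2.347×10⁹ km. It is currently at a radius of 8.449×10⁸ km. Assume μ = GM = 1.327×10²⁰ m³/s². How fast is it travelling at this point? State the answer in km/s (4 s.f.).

Semi-major axis a = (r_p + r_a)/2 = 1.2547×10⁹ km = 1.255×10¹² m.
Vis-viva: v² = μ(2/r − 1/a) = 1.327×10²⁰ × (2.367×10⁻¹² − 7.970×10⁻¹³) = 2.084×10⁸ m²/s².
v = 14430 m/s = 14.43 km/s.

v ≈ 14.43 km/s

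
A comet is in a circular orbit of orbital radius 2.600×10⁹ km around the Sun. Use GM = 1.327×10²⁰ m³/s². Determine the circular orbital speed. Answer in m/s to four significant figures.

v ≈ 7144 m/s

r = 2.600×10⁹ km = 2.600×10¹² m.
For a circular orbit v = √(μ/r) = √(1.327×10²⁰ / 2.600×10¹²) = √(5.104×10⁷) = 7144 m/s.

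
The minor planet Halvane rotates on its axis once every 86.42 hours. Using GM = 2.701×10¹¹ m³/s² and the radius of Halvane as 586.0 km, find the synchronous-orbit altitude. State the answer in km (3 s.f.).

h_sync ≈ 8130 km

T = 86.42 hours = 3.111×10⁵ s.
A synchronous orbit has period T, so by Kepler's third law a = (μT²/4π²)^(1/3).
μT²/4π² = 2.701×10¹¹ × (3.111×10⁵)² / 39.48 = 6.622×10²⁰ m³.
a = 8.716×10⁶ m = 8716.3 km.
Altitude h = a − R = 8716.3 − 586.0 = 8130.3 km.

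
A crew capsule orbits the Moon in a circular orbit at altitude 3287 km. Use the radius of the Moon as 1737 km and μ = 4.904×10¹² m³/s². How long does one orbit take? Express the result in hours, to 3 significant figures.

r = 1737 + 3287 = 5024.0 km = 5.0240×10⁶ m.
Kepler's third law: T = 2π√(r³/μ) = 2π√((5.024×10⁶)³ / 4.904×10¹²).
r³/μ = 2.586×10⁷ s², so T = 2π × 5.085×10³ = 3.195×10⁴ s.
Converting: 3.195×10⁴ s ÷ 3600 = 8.875 hours.

T ≈ 8.88 hours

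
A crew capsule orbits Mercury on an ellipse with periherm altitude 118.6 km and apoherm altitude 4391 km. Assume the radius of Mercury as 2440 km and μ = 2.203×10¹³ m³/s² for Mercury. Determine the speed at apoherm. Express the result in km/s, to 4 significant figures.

r_p = 2440 + 118.6 = 2558.6 km = 2.5586×10⁶ m.
r_a = 2440 + 4391 = 6831.0 km = 6.8310×10⁶ m.
Semi-major axis a = (r_p + r_a)/2 = 4694.8 km = 4.695×10⁶ m.
Vis-viva: v² = μ(2/r − 1/a) = 2.203×10¹³ × (2.928×10⁻⁷ − 2.130×10⁻⁷) = 1.758×10⁶ m²/s².
v = 1326 m/s = 1.326 km/s.

v ≈ 1.326 km/s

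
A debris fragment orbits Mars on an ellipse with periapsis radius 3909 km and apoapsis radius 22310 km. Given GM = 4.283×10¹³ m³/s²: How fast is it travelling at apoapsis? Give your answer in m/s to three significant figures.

Semi-major axis a = (r_p + r_a)/2 = 13110 km = 1.311×10⁷ m.
Vis-viva: v² = μ(2/r − 1/a) = 4.283×10¹³ × (8.965×10⁻⁸ − 7.628×10⁻⁸) = 5.724×10⁵ m²/s².
v = 756.6 m/s.

v ≈ 757 m/s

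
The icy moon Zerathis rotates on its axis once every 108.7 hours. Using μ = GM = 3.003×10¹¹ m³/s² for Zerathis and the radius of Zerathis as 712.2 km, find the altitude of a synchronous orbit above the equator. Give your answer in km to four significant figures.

T = 108.7 hours = 3.913×10⁵ s.
A synchronous orbit has period T, so by Kepler's third law a = (μT²/4π²)^(1/3).
μT²/4π² = 3.003×10¹¹ × (3.913×10⁵)² / 39.48 = 1.165×10²¹ m³.
a = 1.052×10⁷ m = 10522 km.
Altitude h = a − R = 10522 − 712.2 = 9809.5 km.

h_sync ≈ 9810 km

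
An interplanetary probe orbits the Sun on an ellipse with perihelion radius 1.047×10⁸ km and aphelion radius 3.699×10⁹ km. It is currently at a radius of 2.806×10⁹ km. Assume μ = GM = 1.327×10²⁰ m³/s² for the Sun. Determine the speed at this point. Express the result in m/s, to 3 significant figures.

v ≈ 4980 m/s

Semi-major axis a = (r_p + r_a)/2 = 1.9018×10⁹ km = 1.902×10¹² m.
Vis-viva: v² = μ(2/r − 1/a) = 1.327×10²⁰ × (7.128×10⁻¹³ − 5.258×10⁻¹³) = 2.481×10⁷ m²/s².
v = 4981 m/s.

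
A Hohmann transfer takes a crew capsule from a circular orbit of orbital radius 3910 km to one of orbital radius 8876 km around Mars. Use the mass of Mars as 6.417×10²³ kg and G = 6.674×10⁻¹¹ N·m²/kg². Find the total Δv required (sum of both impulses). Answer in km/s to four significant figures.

μ = GM = 6.674×10⁻¹¹ × 6.417×10²³ = 4.283×10¹³ m³/s².
r₁ = 3910 km = 3.910×10⁶ m.
r₂ = 8876 km = 8.876×10⁶ m.
Transfer ellipse a_t = (r₁ + r₂)/2 = 6.393×10⁶ m.
At r₁: circular v_c1 = √(μ/r₁) = 3310 m/s; transfer-periapsis v_p = √[μ(2/r₁ − 1/a_t)] = 3900 m/s.
Δv₁ = v_p − v_c1 = 590.1 m/s.
At r₂: circular v_c2 = √(μ/r₂) = 2197 m/s; transfer-apoapsis v_a = √[μ(2/r₂ − 1/a_t)] = 1718 m/s.
Δv₂ = v_c2 − v_a = 478.7 m/s.
Total Δv = Δv₁ + Δv₂ = 1069 m/s = 1.069 km/s.

Δv_total ≈ 1.069 km/s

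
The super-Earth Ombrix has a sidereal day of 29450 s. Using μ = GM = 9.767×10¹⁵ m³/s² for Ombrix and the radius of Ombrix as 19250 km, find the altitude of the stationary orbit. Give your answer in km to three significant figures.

h_sync ≈ 40600 km

A synchronous orbit has period T, so by Kepler's third law a = (μT²/4π²)^(1/3).
μT²/4π² = 9.767×10¹⁵ × (2.945×10⁴)² / 39.48 = 2.146×10²³ m³.
a = 5.987×10⁷ m = 59867 km.
Altitude h = a − R = 59867 − 19250 = 40617 km.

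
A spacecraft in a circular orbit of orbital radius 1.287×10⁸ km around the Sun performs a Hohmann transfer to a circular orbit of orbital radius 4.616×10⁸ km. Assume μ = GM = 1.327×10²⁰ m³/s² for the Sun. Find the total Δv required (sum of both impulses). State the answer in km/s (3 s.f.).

Δv_total ≈ 13.8 km/s

r₁ = 1.287×10⁸ km = 1.287×10¹¹ m.
r₂ = 4.616×10⁸ km = 4.616×10¹¹ m.
Transfer ellipse a_t = (r₁ + r₂)/2 = 2.952×10¹¹ m.
At r₁: circular v_c1 = √(μ/r₁) = 32110 m/s; transfer-perihelion v_p = √[μ(2/r₁ − 1/a_t)] = 40160 m/s.
Δv₁ = v_p − v_c1 = 8046 m/s.
At r₂: circular v_c2 = √(μ/r₂) = 16960 m/s; transfer-aphelion v_a = √[μ(2/r₂ − 1/a_t)] = 11200 m/s.
Δv₂ = v_c2 − v_a = 5759 m/s.
Total Δv = Δv₁ + Δv₂ = 13810 m/s = 13.81 km/s.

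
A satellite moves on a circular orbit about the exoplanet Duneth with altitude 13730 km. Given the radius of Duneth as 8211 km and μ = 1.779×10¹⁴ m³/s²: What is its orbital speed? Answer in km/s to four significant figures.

v ≈ 2.847 km/s

r = 8211 + 13730 = 21941 km = 2.1941×10⁷ m.
For a circular orbit v = √(μ/r) = √(1.779×10¹⁴ / 2.194×10⁷) = √(8.108×10⁶) = 2847 m/s.
That is 2.847 km/s.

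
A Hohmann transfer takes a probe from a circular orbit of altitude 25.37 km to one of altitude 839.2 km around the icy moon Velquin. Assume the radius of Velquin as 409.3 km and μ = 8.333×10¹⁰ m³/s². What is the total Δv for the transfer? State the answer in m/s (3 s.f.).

Δv_total ≈ 168 m/s

r₁ = 409.3 + 25.37 = 434.67 km = 4.3467×10⁵ m.
r₂ = 409.3 + 839.2 = 1248.5 km = 1.2485×10⁶ m.
Transfer ellipse a_t = (r₁ + r₂)/2 = 8.416×10⁵ m.
At r₁: circular v_c1 = √(μ/r₁) = 437.8 m/s; transfer-periapsis v_p = √[μ(2/r₁ − 1/a_t)] = 533.3 m/s.
Δv₁ = v_p − v_c1 = 95.45 m/s.
At r₂: circular v_c2 = √(μ/r₂) = 258.3 m/s; transfer-apoapsis v_a = √[μ(2/r₂ − 1/a_t)] = 185.7 m/s.
Δv₂ = v_c2 − v_a = 72.68 m/s.
Total Δv = Δv₁ + Δv₂ = 168.1 m/s.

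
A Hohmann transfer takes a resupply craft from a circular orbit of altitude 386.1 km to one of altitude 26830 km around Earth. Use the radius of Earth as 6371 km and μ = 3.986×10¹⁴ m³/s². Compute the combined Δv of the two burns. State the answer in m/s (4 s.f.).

Δv_total ≈ 3670 m/s

r₁ = 6371 + 386.1 = 6757.1 km = 6.7571×10⁶ m.
r₂ = 6371 + 26830 = 33201 km = 3.3201×10⁷ m.
Transfer ellipse a_t = (r₁ + r₂)/2 = 1.998×10⁷ m.
At r₁: circular v_c1 = √(μ/r₁) = 7680 m/s; transfer-perigee v_p = √[μ(2/r₁ − 1/a_t)] = 9901 m/s.
Δv₁ = v_p − v_c1 = 2220 m/s.
At r₂: circular v_c2 = √(μ/r₂) = 3465 m/s; transfer-apogee v_a = √[μ(2/r₂ − 1/a_t)] = 2015 m/s.
Δv₂ = v_c2 − v_a = 1450 m/s.
Total Δv = Δv₁ + Δv₂ = 3670 m/s.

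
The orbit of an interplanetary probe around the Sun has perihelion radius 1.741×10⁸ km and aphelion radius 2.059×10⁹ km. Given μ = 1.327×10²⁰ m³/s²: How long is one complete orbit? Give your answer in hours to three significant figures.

Semi-major axis a = (r_p + r_a)/2 = (1.7410×10⁸ + 2.0590×10⁹)/2 = 1.1166×10⁹ km = 1.117×10¹² m.
By Kepler's third law T = 2π√(a³/μ) = 2π × 1.024×10⁸ = 6.435×10⁸ s.
= 1.788×10⁵ hours.

T ≈ 179000 hours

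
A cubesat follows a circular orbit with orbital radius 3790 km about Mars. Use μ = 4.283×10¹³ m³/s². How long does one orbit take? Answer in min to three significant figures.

T ≈ 118 min

r = 3790 km = 3.790×10⁶ m.
Kepler's third law: T = 2π√(r³/μ) = 2π√((3.790×10⁶)³ / 4.283×10¹³).
r³/μ = 1.271×10⁶ s², so T = 2π × 1.127×10³ = 7.084×10³ s.
Converting: 7.084×10³ s ÷ 60.00 = 118.1 min.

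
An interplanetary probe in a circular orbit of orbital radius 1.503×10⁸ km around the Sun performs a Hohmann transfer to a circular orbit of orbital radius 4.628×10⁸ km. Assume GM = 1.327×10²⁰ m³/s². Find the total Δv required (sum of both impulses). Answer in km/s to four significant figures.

r₁ = 1.503×10⁸ km = 1.503×10¹¹ m.
r₂ = 4.628×10⁸ km = 4.628×10¹¹ m.
Transfer ellipse a_t = (r₁ + r₂)/2 = 3.066×10¹¹ m.
At r₁: circular v_c1 = √(μ/r₁) = 29710 m/s; transfer-perihelion v_p = √[μ(2/r₁ − 1/a_t)] = 36510 m/s.
Δv₁ = v_p − v_c1 = 6796 m/s.
At r₂: circular v_c2 = √(μ/r₂) = 16930 m/s; transfer-aphelion v_a = √[μ(2/r₂ − 1/a_t)] = 11860 m/s.
Δv₂ = v_c2 − v_a = 5076 m/s.
Total Δv = Δv₁ + Δv₂ = 11870 m/s = 11.87 km/s.

Δv_total ≈ 11.87 km/s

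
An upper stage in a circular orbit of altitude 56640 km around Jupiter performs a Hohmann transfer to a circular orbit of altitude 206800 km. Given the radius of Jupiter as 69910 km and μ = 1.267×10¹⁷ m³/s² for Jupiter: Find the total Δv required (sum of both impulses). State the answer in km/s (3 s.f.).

Δv_total ≈ 9.87 km/s

r₁ = 69910 + 56640 = 126550 km = 1.2655×10⁸ m.
r₂ = 69910 + 206800 = 276710 km = 2.7671×10⁸ m.
Transfer ellipse a_t = (r₁ + r₂)/2 = 2.016×10⁸ m.
At r₁: circular v_c1 = √(μ/r₁) = 31640 m/s; transfer-perijove v_p = √[μ(2/r₁ − 1/a_t)] = 37070 m/s.
Δv₁ = v_p − v_c1 = 5426 m/s.
At r₂: circular v_c2 = √(μ/r₂) = 21400 m/s; transfer-apojove v_a = √[μ(2/r₂ − 1/a_t)] = 16950 m/s.
Δv₂ = v_c2 − v_a = 4446 m/s.
Total Δv = Δv₁ + Δv₂ = 9872 m/s = 9.872 km/s.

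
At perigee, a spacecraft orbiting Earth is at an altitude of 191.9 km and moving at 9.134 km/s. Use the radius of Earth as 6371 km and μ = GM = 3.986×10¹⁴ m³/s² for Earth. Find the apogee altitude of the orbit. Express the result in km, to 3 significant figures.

r_p = 6371 + 191.9 = 6562.9 km = 6.563×10⁶ m.
Specific energy ε = v²/2 − μ/r = -1.902×10⁷ J/kg, so a = −μ/(2ε) = 1.048×10⁷ m.
The apsides satisfy r_p + r_a = 2a, so the apogee radius is 2a − r_p = 1.439×10⁷ m = 14394 km.
Apogee altitude = 14394 − 6371 = 8022.6 km.

apogee altitude ≈ 8020 km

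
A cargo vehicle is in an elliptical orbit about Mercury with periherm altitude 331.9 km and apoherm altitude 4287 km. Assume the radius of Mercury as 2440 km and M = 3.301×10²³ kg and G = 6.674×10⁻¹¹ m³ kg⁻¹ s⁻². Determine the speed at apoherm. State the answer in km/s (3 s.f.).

μ = GM = 6.674×10⁻¹¹ × 3.301×10²³ = 2.203×10¹³ m³/s².
r_p = 2440 + 331.9 = 2771.9 km = 2.7719×10⁶ m.
r_a = 2440 + 4287 = 6727.0 km = 6.7270×10⁶ m.
Semi-major axis a = (r_p + r_a)/2 = 4749.4 km = 4.749×10⁶ m.
Vis-viva: v² = μ(2/r − 1/a) = 2.203×10¹³ × (2.973×10⁻⁷ − 2.106×10⁻⁷) = 1.911×10⁶ m²/s².
v = 1383 m/s = 1.383 km/s.

v ≈ 1.38 km/s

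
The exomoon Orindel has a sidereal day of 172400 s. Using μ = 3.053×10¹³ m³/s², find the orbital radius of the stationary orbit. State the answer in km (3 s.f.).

A synchronous orbit has period T, so by Kepler's third law a = (μT²/4π²)^(1/3).
μT²/4π² = 3.053×10¹³ × (1.724×10⁵)² / 39.48 = 2.298×10²² m³.
a = 2.843×10⁷ m = 28432 km.

r_sync ≈ 28400 km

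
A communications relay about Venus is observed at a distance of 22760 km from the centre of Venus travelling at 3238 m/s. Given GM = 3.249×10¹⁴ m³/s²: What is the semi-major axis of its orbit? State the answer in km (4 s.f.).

r = 2.276×10⁷ m.
Vis-viva rearranged: 1/a = 2/r − v²/μ = 8.787×10⁻⁸ − 3.227×10⁻⁸ = 5.560×10⁻⁸ m⁻¹.
a = 1.798×10⁷ m = 17985 km.

a ≈ 17980 km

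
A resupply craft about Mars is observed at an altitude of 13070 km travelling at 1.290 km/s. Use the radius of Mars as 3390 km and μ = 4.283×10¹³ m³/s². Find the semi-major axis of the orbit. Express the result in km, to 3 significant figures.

a ≈ 12100 km

r = 3390 + 13070 = 16460 km = 1.646×10⁷ m.
Specific orbital energy ε = v²/2 − μ/r = (1290)²/2 − 4.283×10¹³/1.646×10⁷ = -1.770×10⁶ J/kg.
Since ε = −μ/(2a), a = −μ/(2ε) = 1.210×10⁷ m = 12099 km.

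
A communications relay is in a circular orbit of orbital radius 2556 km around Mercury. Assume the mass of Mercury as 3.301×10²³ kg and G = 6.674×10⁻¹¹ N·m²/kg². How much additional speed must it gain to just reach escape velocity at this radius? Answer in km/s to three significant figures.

Δv ≈ 1.22 km/s

μ = GM = 6.674×10⁻¹¹ × 3.301×10²³ = 2.203×10¹³ m³/s².
r = 2556 km = 2.556×10⁶ m.
Circular speed v_c = √(μ/r) = 2936 m/s.
Escape speed v_esc = √(2μ/r) = √2 × v_c = 4152 m/s.
Δv = v_esc − v_c = 1216 m/s = 1.216 km/s.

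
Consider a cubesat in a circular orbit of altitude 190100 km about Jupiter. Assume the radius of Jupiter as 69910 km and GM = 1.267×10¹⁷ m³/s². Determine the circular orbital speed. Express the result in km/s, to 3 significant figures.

v ≈ 22.1 km/s

r = 69910 + 190100 = 260010 km = 2.6001×10⁸ m.
For a circular orbit v = √(μ/r) = √(1.267×10¹⁷ / 2.600×10⁸) = √(4.873×10⁸) = 22070 m/s.
That is 22.07 km/s.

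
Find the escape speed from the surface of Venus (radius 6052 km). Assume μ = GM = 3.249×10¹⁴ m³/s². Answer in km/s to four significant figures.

v_esc ≈ 10.36 km/s

r = R = 6.052×10⁶ m.
Escape speed v_esc = √(2μ/r) = √(2 × 3.249×10¹⁴ / 6.052×10⁶) = √(1.074×10⁸) = 10360 m/s.
= 10.36 km/s.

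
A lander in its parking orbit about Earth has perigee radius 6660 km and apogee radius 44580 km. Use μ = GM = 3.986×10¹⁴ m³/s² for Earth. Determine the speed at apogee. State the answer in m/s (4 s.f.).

v ≈ 1525 m/s

Semi-major axis a = (r_p + r_a)/2 = 25620 km = 2.562×10⁷ m.
Vis-viva: v² = μ(2/r − 1/a) = 3.986×10¹⁴ × (4.486×10⁻⁸ − 3.903×10⁻⁸) = 2.324×10⁶ m²/s².
v = 1525 m/s.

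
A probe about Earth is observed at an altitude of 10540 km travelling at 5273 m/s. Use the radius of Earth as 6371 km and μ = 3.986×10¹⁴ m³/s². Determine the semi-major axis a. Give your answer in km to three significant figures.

r = 6371 + 10540 = 16911 km = 1.691×10⁷ m.
Vis-viva rearranged: 1/a = 2/r − v²/μ = 1.183×10⁻⁷ − 6.976×10⁻⁸ = 4.851×10⁻⁸ m⁻¹.
a = 2.061×10⁷ m = 20614 km.

a ≈ 20600 km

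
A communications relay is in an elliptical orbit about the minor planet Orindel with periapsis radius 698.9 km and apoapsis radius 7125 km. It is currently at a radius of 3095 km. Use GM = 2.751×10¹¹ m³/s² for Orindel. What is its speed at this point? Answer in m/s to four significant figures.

Semi-major axis a = (r_p + r_a)/2 = 3911.9 km = 3.912×10⁶ m.
Vis-viva: v² = μ(2/r − 1/a) = 2.751×10¹¹ × (6.462×10⁻⁷ − 2.556×10⁻⁷) = 1.074×10⁵ m²/s².
v = 327.8 m/s.

v ≈ 327.8 m/s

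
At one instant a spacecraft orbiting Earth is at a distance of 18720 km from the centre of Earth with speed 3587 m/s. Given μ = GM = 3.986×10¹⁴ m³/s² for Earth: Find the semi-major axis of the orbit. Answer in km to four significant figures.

a ≈ 13410 km

r = 1.872×10⁷ m.
Specific orbital energy ε = v²/2 − μ/r = (3587)²/2 − 3.986×10¹⁴/1.872×10⁷ = -1.486×10⁷ J/kg.
Since ε = −μ/(2a), a = −μ/(2ε) = 1.341×10⁷ m = 13412 km.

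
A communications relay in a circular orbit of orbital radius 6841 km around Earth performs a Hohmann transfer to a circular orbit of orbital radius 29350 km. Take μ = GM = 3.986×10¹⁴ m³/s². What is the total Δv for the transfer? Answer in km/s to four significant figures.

r₁ = 6841 km = 6.841×10⁶ m.
r₂ = 29350 km = 2.935×10⁷ m.
Transfer ellipse a_t = (r₁ + r₂)/2 = 1.810×10⁷ m.
At r₁: circular v_c1 = √(μ/r₁) = 7633 m/s; transfer-perigee v_p = √[μ(2/r₁ − 1/a_t)] = 9721 m/s.
Δv₁ = v_p − v_c1 = 2088 m/s.
At r₂: circular v_c2 = √(μ/r₂) = 3685 m/s; transfer-apogee v_a = √[μ(2/r₂ − 1/a_t)] = 2266 m/s.
Δv₂ = v_c2 − v_a = 1419 m/s.
Total Δv = Δv₁ + Δv₂ = 3507 m/s = 3.507 km/s.

Δv_total ≈ 3.507 km/s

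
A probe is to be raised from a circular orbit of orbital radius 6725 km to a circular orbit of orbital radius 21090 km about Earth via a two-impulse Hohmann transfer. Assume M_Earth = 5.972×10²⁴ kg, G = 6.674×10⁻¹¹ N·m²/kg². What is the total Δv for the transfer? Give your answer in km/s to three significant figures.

Δv_total ≈ 3.11 km/s

μ = GM = 6.674×10⁻¹¹ × 5.972×10²⁴ = 3.986×10¹⁴ m³/s².
r₁ = 6725 km = 6.725×10⁶ m.
r₂ = 21090 km = 2.109×10⁷ m.
Transfer ellipse a_t = (r₁ + r₂)/2 = 1.391×10⁷ m.
At r₁: circular v_c1 = √(μ/r₁) = 7699 m/s; transfer-perigee v_p = √[μ(2/r₁ − 1/a_t)] = 9480 m/s.
Δv₁ = v_p − v_c1 = 1782 m/s.
At r₂: circular v_c2 = √(μ/r₂) = 4347 m/s; transfer-apogee v_a = √[μ(2/r₂ − 1/a_t)] = 3023 m/s.
Δv₂ = v_c2 − v_a = 1324 m/s.
Total Δv = Δv₁ + Δv₂ = 3106 m/s = 3.106 km/s.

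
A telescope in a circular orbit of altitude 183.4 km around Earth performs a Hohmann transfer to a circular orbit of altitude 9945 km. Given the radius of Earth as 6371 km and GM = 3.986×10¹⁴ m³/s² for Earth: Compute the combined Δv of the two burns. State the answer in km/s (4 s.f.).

Δv_total ≈ 2.717 km/s

r₁ = 6371 + 183.4 = 6554.4 km = 6.5544×10⁶ m.
r₂ = 6371 + 9945 = 16316 km = 1.6316×10⁷ m.
Transfer ellipse a_t = (r₁ + r₂)/2 = 1.144×10⁷ m.
At r₁: circular v_c1 = √(μ/r₁) = 7798 m/s; transfer-perigee v_p = √[μ(2/r₁ − 1/a_t)] = 9315 m/s.
Δv₁ = v_p − v_c1 = 1517 m/s.
At r₂: circular v_c2 = √(μ/r₂) = 4943 m/s; transfer-apogee v_a = √[μ(2/r₂ − 1/a_t)] = 3742 m/s.
Δv₂ = v_c2 − v_a = 1201 m/s.
Total Δv = Δv₁ + Δv₂ = 2717 m/s = 2.717 km/s.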